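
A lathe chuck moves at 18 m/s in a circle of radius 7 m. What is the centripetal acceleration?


Given: v = 18 m/s, r = 7 m
Using a_c = v^2 / r
a_c = 18^2 / 7
a_c = 324 / 7
a_c = 324/7 m/s^2

324/7 m/s^2


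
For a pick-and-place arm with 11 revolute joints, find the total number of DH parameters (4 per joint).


Given: 11 joints, 4 DH parameters per joint (d, theta, a, alpha)
Total DH parameters = number_of_joints * 4
Total = 11 * 4
Total = 44

44


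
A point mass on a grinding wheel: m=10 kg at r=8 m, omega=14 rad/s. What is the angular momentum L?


Given: m = 10 kg, r = 8 m, omega = 14 rad/s
For a point mass: I = m*r^2
I = 10*8^2 = 10*64 = 640
L = I*omega = 640*14
L = 8960 kg*m^2/s

8960 kg*m^2/s


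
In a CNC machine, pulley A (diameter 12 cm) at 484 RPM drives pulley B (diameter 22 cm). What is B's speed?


Given: D1 = 12 cm, w1 = 484 RPM, D2 = 22 cm
Using D1*w1 = D2*w2
w2 = D1*w1 / D2
w2 = 12*484 / 22
w2 = 5808 / 22
w2 = 264 RPM

264 RPM


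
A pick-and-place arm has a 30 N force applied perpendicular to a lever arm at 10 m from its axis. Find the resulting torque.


Given: F = 30 N, r = 10 m, angle = 90 deg (perpendicular)
Using tau = F * r * sin(90)
sin(90) = 1
tau = 30 * 10 * 1
tau = 300 Nm

300 Nm


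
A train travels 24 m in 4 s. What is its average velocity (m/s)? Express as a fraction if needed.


Given: distance d = 24 m, time t = 4 s
Using v = d / t
v = 24 / 4
v = 6 m/s

6 m/s


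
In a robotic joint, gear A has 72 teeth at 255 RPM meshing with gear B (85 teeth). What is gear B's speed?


Given: N1 = 72 teeth, w1 = 255 RPM, N2 = 85 teeth
Using N1*w1 = N2*w2
w2 = N1*w1 / N2
w2 = 72*255 / 85
w2 = 18360 / 85
w2 = 216 RPM

216 RPM


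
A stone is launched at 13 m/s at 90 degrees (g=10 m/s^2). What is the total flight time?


Given: v0 = 13 m/s, theta = 90 deg, g = 10 m/s^2
sin(90) = 1
Using T = 2*v0*sin(theta) / g
T = 2*13*1 / 10
T = 26 / 10
T = 13/5 s

13/5 s


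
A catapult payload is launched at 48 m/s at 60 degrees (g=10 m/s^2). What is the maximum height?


Given: v0 = 48 m/s, theta = 60 deg, g = 10 m/s^2
sin^2(60) = 3/4
Using H = v0^2 * sin^2(theta) / (2*g)
H = 48^2 * 3/4 / (2*10)
H = 2304 * 3/4 / 20
H = 1728 / 20
H = 432/5 m

432/5 m


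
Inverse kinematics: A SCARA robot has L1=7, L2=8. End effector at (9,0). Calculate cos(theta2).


Given: L1 = 7, L2 = 8, target (x, y) = (9, 0)
Using cos(theta2) = (x^2 + y^2 - L1^2 - L2^2) / (2*L1*L2)
x^2 + y^2 = 9^2 + 0 = 81
L1^2 + L2^2 = 49 + 64 = 113
Numerator = 81 - 113 = -32
Denominator = 2*7*8 = 112
cos(theta2) = -32/112 = -2/7

-2/7


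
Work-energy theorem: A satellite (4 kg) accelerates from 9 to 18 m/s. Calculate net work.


Given: m = 4 kg, v0 = 9 m/s, v = 18 m/s
Using W = (1/2)*m*(v^2 - v0^2)
v^2 = 18^2 = 324
v0^2 = 9^2 = 81
v^2 - v0^2 = 324 - 81 = 243
W = (1/2)*4*243 = 486 J

486 J


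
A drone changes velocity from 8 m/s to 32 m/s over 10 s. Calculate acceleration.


Given: initial velocity v0 = 8 m/s, final velocity v = 32 m/s, time t = 10 s
Using a = (v - v0) / t
a = (32 - 8) / 10
a = 24 / 10
a = 12/5 m/s^2

12/5 m/s^2


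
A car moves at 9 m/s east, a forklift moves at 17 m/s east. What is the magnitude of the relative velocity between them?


Given: v_A = 9 m/s east, v_B = 17 m/s east
Both move in the same direction; relative speed = |v_A - v_B|
|9 - 17| = |-8|
= 8 m/s

8 m/s


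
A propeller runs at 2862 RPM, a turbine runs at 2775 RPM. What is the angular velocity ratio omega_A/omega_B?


Given: RPM_A = 2862, RPM_B = 2775
omega = 2*pi*RPM/60, so omega_A/omega_B = RPM_A / RPM_B
omega_A/omega_B = 2862 / 2775
omega_A/omega_B = 954/925

954/925


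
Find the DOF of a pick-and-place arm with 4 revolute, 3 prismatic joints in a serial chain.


Given: serial robot with 4 revolute, 3 prismatic joints
DOF contribution per joint type: revolute=1, prismatic=1, spherical=3, fixed=0
DOF = 4*1 + 3*1
DOF = 7

7


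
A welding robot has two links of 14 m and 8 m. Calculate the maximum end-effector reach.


Given: L1 = 14 m, L2 = 8 m
For a 2-link planar arm, max reach = L1 + L2 (fully extended)
Max reach = 14 + 8
Max reach = 22 m

22 m


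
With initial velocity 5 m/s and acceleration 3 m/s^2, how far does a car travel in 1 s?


Given: v0 = 5 m/s, a = 3 m/s^2, t = 1 s
Using s = v0*t + (1/2)*a*t^2
s = 5*1 + (1/2)*3*1^2
s = 5 + (1/2)*3
s = 5 + 3/2
s = 13/2

13/2 m


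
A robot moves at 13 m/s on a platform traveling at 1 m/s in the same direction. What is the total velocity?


Given: object velocity = 13 m/s, platform velocity = 1 m/s (same direction)
Using classical velocity addition: v_total = v_object + v_platform
v_total = 13 + 1
v_total = 14 m/s

14 m/s


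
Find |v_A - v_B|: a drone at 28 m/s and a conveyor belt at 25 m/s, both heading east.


Given: v_A = 28 m/s east, v_B = 25 m/s east
Both move in the same direction; relative speed = |v_A - v_B|
|28 - 25| = |3|
= 3 m/s

3 m/s


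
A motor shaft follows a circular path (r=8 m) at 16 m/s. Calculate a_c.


Given: v = 16 m/s, r = 8 m
Using a_c = v^2 / r
a_c = 16^2 / 8
a_c = 256 / 8
a_c = 32 m/s^2

32 m/s^2


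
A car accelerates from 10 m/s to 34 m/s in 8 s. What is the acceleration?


Given: initial velocity v0 = 10 m/s, final velocity v = 34 m/s, time t = 8 s
Using a = (v - v0) / t
a = (34 - 10) / 8
a = 24 / 8
a = 3 m/s^2

3 m/s^2


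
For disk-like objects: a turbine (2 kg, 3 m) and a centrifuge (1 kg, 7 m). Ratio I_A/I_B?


Given: M1=2 kg, R1=3 m, M2=1 kg, R2=7 m
For a disk: I = (1/2)*M*R^2, so I_A/I_B = (M1*R1^2)/(M2*R2^2)
M1*R1^2 = 2*9 = 18
M2*R2^2 = 1*49 = 49
I_A/I_B = 18/49 = 18/49

18/49


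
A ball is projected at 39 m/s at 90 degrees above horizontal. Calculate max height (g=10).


Given: v0 = 39 m/s, theta = 90 deg, g = 10 m/s^2
sin^2(90) = 1
Using H = v0^2 * sin^2(theta) / (2*g)
H = 39^2 * 1 / (2*10)
H = 1521 * 1 / 20
H = 1521 / 20
H = 1521/20 m

1521/20 m


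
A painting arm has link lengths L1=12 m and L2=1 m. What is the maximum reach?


Given: L1 = 12 m, L2 = 1 m
For a 2-link planar arm, max reach = L1 + L2 (fully extended)
Max reach = 12 + 1
Max reach = 13 m

13 m


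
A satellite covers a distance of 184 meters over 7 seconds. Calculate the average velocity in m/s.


Given: distance d = 184 m, time t = 7 s
Using v = d / t
v = 184 / 7
v = 184/7 m/s

184/7 m/s


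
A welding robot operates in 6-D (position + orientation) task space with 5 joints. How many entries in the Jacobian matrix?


Given: task space dimension = 6, joints = 5
Jacobian is a 6 x 5 matrix
Total entries = rows * columns
Total = 6 * 5
Total = 30

30


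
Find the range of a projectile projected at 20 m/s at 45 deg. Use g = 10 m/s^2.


Given: v0 = 20 m/s, theta = 45 deg, g = 10 m/s^2
sin(2*45) = sin(90) = 1
Using R = v0^2 * sin(2*theta) / g
R = 20^2 * 1 / 10
R = 400 / 10
R = 40 m

40 m


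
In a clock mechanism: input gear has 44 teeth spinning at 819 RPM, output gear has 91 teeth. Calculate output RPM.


Given: N1 = 44 teeth, w1 = 819 RPM, N2 = 91 teeth
Using N1*w1 = N2*w2
w2 = N1*w1 / N2
w2 = 44*819 / 91
w2 = 36036 / 91
w2 = 396 RPM

396 RPM


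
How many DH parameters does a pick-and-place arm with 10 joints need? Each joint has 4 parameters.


Given: 10 joints, 4 DH parameters per joint (d, theta, a, alpha)
Total DH parameters = number_of_joints * 4
Total = 10 * 4
Total = 40

40


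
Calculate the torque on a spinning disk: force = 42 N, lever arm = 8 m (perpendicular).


Given: F = 42 N, r = 8 m, angle = 90 deg (perpendicular)
Using tau = F * r * sin(90)
sin(90) = 1
tau = 42 * 8 * 1
tau = 336 Nm

336 Nm


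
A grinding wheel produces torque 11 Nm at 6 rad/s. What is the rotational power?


Given: tau = 11 Nm, omega = 6 rad/s
Using P = tau * omega
P = 11 * 6
P = 66 W

66 W


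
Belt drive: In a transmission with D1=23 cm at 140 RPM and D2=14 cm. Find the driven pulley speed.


Given: D1 = 23 cm, w1 = 140 RPM, D2 = 14 cm
Using D1*w1 = D2*w2
w2 = D1*w1 / D2
w2 = 23*140 / 14
w2 = 3220 / 14
w2 = 230 RPM

230 RPM


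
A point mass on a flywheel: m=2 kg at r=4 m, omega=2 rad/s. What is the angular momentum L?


Given: m = 2 kg, r = 4 m, omega = 2 rad/s
For a point mass: I = m*r^2
I = 2*4^2 = 2*16 = 32
L = I*omega = 32*2
L = 64 kg*m^2/s

64 kg*m^2/s


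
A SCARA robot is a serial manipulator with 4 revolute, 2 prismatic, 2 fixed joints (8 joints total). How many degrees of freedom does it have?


Given: serial robot with 4 revolute, 2 prismatic, 2 fixed joints
DOF contribution per joint type: revolute=1, prismatic=1, spherical=3, fixed=0
DOF = 4*1 + 2*1 + 2*0
DOF = 6

6


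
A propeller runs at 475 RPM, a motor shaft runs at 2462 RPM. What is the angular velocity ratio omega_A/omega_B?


Given: RPM_A = 475, RPM_B = 2462
omega = 2*pi*RPM/60, so omega_A/omega_B = RPM_A / RPM_B
omega_A/omega_B = 475 / 2462
omega_A/omega_B = 475/2462

475/2462


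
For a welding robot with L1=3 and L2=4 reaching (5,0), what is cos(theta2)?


Given: L1 = 3, L2 = 4, target (x, y) = (5, 0)
Using cos(theta2) = (x^2 + y^2 - L1^2 - L2^2) / (2*L1*L2)
x^2 + y^2 = 5^2 + 0 = 25
L1^2 + L2^2 = 9 + 16 = 25
Numerator = 25 - 25 = 0
Denominator = 2*3*4 = 24
cos(theta2) = 0/24 = 0

0


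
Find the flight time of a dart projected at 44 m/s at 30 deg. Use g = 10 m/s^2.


Given: v0 = 44 m/s, theta = 30 deg, g = 10 m/s^2
sin(30) = 1/2
Using T = 2*v0*sin(theta) / g
T = 2*44*1/2 / 10
T = 44 / 10
T = 22/5 s

22/5 s


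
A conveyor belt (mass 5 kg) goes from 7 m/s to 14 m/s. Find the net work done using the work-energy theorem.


Given: m = 5 kg, v0 = 7 m/s, v = 14 m/s
Using W = (1/2)*m*(v^2 - v0^2)
v^2 = 14^2 = 196
v0^2 = 7^2 = 49
v^2 - v0^2 = 196 - 49 = 147
W = (1/2)*5*147 = 735/2 J

735/2 J


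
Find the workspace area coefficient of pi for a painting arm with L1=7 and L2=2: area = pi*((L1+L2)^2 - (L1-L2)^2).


Given: L1 = 7, L2 = 2
(L1+L2)^2 = (9)^2 = 81
(L1-L2)^2 = (5)^2 = 25
Difference = 81 - 25 = 56
This equals 4*L1*L2 = 4*7*2 = 56
Workspace area = 56*pi

56


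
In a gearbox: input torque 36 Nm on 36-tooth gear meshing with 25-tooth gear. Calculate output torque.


Given: N1 = 36, N2 = 25, T1 = 36 Nm
Using T2/T1 = N2/N1
T2 = T1 * N2 / N1
T2 = 36 * 25 / 36
T2 = 900 / 36
T2 = 25 Nm

25 Nm


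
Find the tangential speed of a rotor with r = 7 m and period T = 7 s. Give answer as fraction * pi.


Given: radius r = 7 m, period T = 7 s
Using v = 2*pi*r / T
v = 2*pi*7 / 7
v = 14*pi / 7
v = 2*pi m/s

2*pi m/s


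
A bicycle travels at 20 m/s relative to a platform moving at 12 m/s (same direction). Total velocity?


Given: object velocity = 20 m/s, platform velocity = 12 m/s (same direction)
Using classical velocity addition: v_total = v_object + v_platform
v_total = 20 + 12
v_total = 32 m/s

32 m/s


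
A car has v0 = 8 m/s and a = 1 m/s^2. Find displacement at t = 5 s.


Given: v0 = 8 m/s, a = 1 m/s^2, t = 5 s
Using s = v0*t + (1/2)*a*t^2
s = 8*5 + (1/2)*1*5^2
s = 40 + (1/2)*25
s = 40 + 25/2
s = 105/2

105/2 m


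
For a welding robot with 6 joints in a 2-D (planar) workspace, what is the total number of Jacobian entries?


Given: task space dimension = 2, joints = 6
Jacobian is a 2 x 6 matrix
Total entries = rows * columns
Total = 2 * 6
Total = 12

12


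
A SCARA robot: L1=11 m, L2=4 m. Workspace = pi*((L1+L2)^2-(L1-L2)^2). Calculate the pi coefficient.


Given: L1 = 11, L2 = 4
(L1+L2)^2 = (15)^2 = 225
(L1-L2)^2 = (7)^2 = 49
Difference = 225 - 49 = 176
This equals 4*L1*L2 = 4*11*4 = 176
Workspace area = 176*pi

176


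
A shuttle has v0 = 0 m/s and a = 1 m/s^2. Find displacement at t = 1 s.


Given: v0 = 0 m/s, a = 1 m/s^2, t = 1 s
Using s = v0*t + (1/2)*a*t^2
s = 0*1 + (1/2)*1*1^2
s = 0 + (1/2)*1
s = 0 + 1/2
s = 1/2

1/2 m


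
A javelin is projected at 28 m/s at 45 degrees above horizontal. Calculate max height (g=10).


Given: v0 = 28 m/s, theta = 45 deg, g = 10 m/s^2
sin^2(45) = 1/2
Using H = v0^2 * sin^2(theta) / (2*g)
H = 28^2 * 1/2 / (2*10)
H = 784 * 1/2 / 20
H = 392 / 20
H = 98/5 m

98/5 m


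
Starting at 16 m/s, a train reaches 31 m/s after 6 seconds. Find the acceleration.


Given: initial velocity v0 = 16 m/s, final velocity v = 31 m/s, time t = 6 s
Using a = (v - v0) / t
a = (31 - 16) / 6
a = 15 / 6
a = 5/2 m/s^2

5/2 m/s^2


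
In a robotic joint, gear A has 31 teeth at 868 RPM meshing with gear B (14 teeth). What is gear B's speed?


Given: N1 = 31 teeth, w1 = 868 RPM, N2 = 14 teeth
Using N1*w1 = N2*w2
w2 = N1*w1 / N2
w2 = 31*868 / 14
w2 = 26908 / 14
w2 = 1922 RPM

1922 RPM


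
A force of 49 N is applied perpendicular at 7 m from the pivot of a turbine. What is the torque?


Given: F = 49 N, r = 7 m, angle = 90 deg (perpendicular)
Using tau = F * r * sin(90)
sin(90) = 1
tau = 49 * 7 * 1
tau = 343 Nm

343 Nm


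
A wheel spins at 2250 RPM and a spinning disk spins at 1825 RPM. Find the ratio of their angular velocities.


Given: RPM_A = 2250, RPM_B = 1825
omega = 2*pi*RPM/60, so omega_A/omega_B = RPM_A / RPM_B
omega_A/omega_B = 2250 / 1825
omega_A/omega_B = 90/73

90/73


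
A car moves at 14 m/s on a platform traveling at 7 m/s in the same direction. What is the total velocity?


Given: object velocity = 14 m/s, platform velocity = 7 m/s (same direction)
Using classical velocity addition: v_total = v_object + v_platform
v_total = 14 + 7
v_total = 21 m/s

21 m/s


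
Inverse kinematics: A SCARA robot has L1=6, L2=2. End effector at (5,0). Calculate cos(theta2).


Given: L1 = 6, L2 = 2, target (x, y) = (5, 0)
Using cos(theta2) = (x^2 + y^2 - L1^2 - L2^2) / (2*L1*L2)
x^2 + y^2 = 5^2 + 0 = 25
L1^2 + L2^2 = 36 + 4 = 40
Numerator = 25 - 40 = -15
Denominator = 2*6*2 = 24
cos(theta2) = -15/24 = -5/8

-5/8


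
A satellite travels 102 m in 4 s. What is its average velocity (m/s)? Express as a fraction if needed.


Given: distance d = 102 m, time t = 4 s
Using v = d / t
v = 102 / 4
v = 51/2 m/s

51/2 m/s


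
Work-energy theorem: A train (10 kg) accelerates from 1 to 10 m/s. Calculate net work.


Given: m = 10 kg, v0 = 1 m/s, v = 10 m/s
Using W = (1/2)*m*(v^2 - v0^2)
v^2 = 10^2 = 100
v0^2 = 1^2 = 1
v^2 - v0^2 = 100 - 1 = 99
W = (1/2)*10*99 = 495 J

495 J


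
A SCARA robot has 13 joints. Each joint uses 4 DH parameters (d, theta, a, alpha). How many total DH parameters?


Given: 13 joints, 4 DH parameters per joint (d, theta, a, alpha)
Total DH parameters = number_of_joints * 4
Total = 13 * 4
Total = 52

52


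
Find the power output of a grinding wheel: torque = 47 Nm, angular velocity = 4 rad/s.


Given: tau = 47 Nm, omega = 4 rad/s
Using P = tau * omega
P = 47 * 4
P = 188 W

188 W


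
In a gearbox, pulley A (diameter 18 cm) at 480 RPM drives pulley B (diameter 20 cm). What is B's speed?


Given: D1 = 18 cm, w1 = 480 RPM, D2 = 20 cm
Using D1*w1 = D2*w2
w2 = D1*w1 / D2
w2 = 18*480 / 20
w2 = 8640 / 20
w2 = 432 RPM

432 RPM


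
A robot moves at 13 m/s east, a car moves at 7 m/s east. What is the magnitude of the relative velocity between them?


Given: v_A = 13 m/s east, v_B = 7 m/s east
Both move in the same direction; relative speed = |v_A - v_B|
|13 - 7| = |6|
= 6 m/s

6 m/s


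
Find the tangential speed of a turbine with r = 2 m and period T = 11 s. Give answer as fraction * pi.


Given: radius r = 2 m, period T = 11 s
Using v = 2*pi*r / T
v = 2*pi*2 / 11
v = 4*pi / 11
v = 4/11*pi m/s

4/11*pi m/s


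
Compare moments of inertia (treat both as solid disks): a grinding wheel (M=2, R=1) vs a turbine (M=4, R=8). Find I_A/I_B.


Given: M1=2 kg, R1=1 m, M2=4 kg, R2=8 m
For a disk: I = (1/2)*M*R^2, so I_A/I_B = (M1*R1^2)/(M2*R2^2)
M1*R1^2 = 2*1 = 2
M2*R2^2 = 4*64 = 256
I_A/I_B = 2/256 = 1/128

1/128


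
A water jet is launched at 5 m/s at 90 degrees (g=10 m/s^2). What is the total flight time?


Given: v0 = 5 m/s, theta = 90 deg, g = 10 m/s^2
sin(90) = 1
Using T = 2*v0*sin(theta) / g
T = 2*5*1 / 10
T = 10 / 10
T = 1 s

1 s


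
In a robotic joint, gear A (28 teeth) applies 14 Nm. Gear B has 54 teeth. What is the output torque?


Given: N1 = 28, N2 = 54, T1 = 14 Nm
Using T2/T1 = N2/N1
T2 = T1 * N2 / N1
T2 = 14 * 54 / 28
T2 = 756 / 28
T2 = 27 Nm

27 Nm


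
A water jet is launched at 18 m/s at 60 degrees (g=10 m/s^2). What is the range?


Given: v0 = 18 m/s, theta = 60 deg, g = 10 m/s^2
sin(2*60) = sin(120) = sqrt(3)/2
Using R = v0^2 * sin(2*theta) / g
R = 18^2 * (sqrt(3)/2) / 10
R = 324 * sqrt(3) / 20
R = 81/5*sqrt(3) m

81/5*sqrt(3) m


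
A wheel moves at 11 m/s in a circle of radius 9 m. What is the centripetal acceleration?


Given: v = 11 m/s, r = 9 m
Using a_c = v^2 / r
a_c = 11^2 / 9
a_c = 121 / 9
a_c = 121/9 m/s^2

121/9 m/s^2


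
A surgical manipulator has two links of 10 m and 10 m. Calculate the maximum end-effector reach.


Given: L1 = 10 m, L2 = 10 m
For a 2-link planar arm, max reach = L1 + L2 (fully extended)
Max reach = 10 + 10
Max reach = 20 m

20 m


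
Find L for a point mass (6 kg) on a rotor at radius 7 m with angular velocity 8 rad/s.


Given: m = 6 kg, r = 7 m, omega = 8 rad/s
For a point mass: I = m*r^2
I = 6*7^2 = 6*49 = 294
L = I*omega = 294*8
L = 2352 kg*m^2/s

2352 kg*m^2/s


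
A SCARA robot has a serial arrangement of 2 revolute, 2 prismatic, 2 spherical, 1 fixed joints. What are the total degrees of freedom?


Given: serial robot with 2 revolute, 2 prismatic, 2 spherical, 1 fixed joints
DOF contribution per joint type: revolute=1, prismatic=1, spherical=3, fixed=0
DOF = 2*1 + 2*1 + 2*3 + 1*0
DOF = 10

10


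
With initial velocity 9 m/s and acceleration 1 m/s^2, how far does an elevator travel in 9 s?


Given: v0 = 9 m/s, a = 1 m/s^2, t = 9 s
Using s = v0*t + (1/2)*a*t^2
s = 9*9 + (1/2)*1*9^2
s = 81 + (1/2)*81
s = 81 + 81/2
s = 243/2

243/2 m


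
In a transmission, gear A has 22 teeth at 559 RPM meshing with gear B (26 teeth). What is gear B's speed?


Given: N1 = 22 teeth, w1 = 559 RPM, N2 = 26 teeth
Using N1*w1 = N2*w2
w2 = N1*w1 / N2
w2 = 22*559 / 26
w2 = 12298 / 26
w2 = 473 RPM

473 RPM


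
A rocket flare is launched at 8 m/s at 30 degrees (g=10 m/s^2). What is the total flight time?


Given: v0 = 8 m/s, theta = 30 deg, g = 10 m/s^2
sin(30) = 1/2
Using T = 2*v0*sin(theta) / g
T = 2*8*1/2 / 10
T = 8 / 10
T = 4/5 s

4/5 s


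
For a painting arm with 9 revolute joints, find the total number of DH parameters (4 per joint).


Given: 9 joints, 4 DH parameters per joint (d, theta, a, alpha)
Total DH parameters = number_of_joints * 4
Total = 9 * 4
Total = 36

36


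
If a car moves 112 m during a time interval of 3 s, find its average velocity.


Given: distance d = 112 m, time t = 3 s
Using v = d / t
v = 112 / 3
v = 112/3 m/s

112/3 m/s


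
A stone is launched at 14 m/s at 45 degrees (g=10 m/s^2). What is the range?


Given: v0 = 14 m/s, theta = 45 deg, g = 10 m/s^2
sin(2*45) = sin(90) = 1
Using R = v0^2 * sin(2*theta) / g
R = 14^2 * 1 / 10
R = 196 / 10
R = 98/5 m

98/5 m


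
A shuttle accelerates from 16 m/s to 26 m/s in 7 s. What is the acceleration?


Given: initial velocity v0 = 16 m/s, final velocity v = 26 m/s, time t = 7 s
Using a = (v - v0) / t
a = (26 - 16) / 7
a = 10 / 7
a = 10/7 m/s^2

10/7 m/s^2


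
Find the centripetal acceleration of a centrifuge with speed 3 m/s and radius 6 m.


Given: v = 3 m/s, r = 6 m
Using a_c = v^2 / r
a_c = 3^2 / 6
a_c = 9 / 6
a_c = 3/2 m/s^2

3/2 m/s^2


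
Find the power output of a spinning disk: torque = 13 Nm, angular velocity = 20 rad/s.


Given: tau = 13 Nm, omega = 20 rad/s
Using P = tau * omega
P = 13 * 20
P = 260 W

260 W


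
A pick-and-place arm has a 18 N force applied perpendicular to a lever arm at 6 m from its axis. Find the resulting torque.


Given: F = 18 N, r = 6 m, angle = 90 deg (perpendicular)
Using tau = F * r * sin(90)
sin(90) = 1
tau = 18 * 6 * 1
tau = 108 Nm

108 Nm


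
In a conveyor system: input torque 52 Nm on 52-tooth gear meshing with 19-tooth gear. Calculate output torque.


Given: N1 = 52, N2 = 19, T1 = 52 Nm
Using T2/T1 = N2/N1
T2 = T1 * N2 / N1
T2 = 52 * 19 / 52
T2 = 988 / 52
T2 = 19 Nm

19 Nm


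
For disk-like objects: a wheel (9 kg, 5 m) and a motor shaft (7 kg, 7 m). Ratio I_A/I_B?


Given: M1=9 kg, R1=5 m, M2=7 kg, R2=7 m
For a disk: I = (1/2)*M*R^2, so I_A/I_B = (M1*R1^2)/(M2*R2^2)
M1*R1^2 = 9*25 = 225
M2*R2^2 = 7*49 = 343
I_A/I_B = 225/343 = 225/343

225/343


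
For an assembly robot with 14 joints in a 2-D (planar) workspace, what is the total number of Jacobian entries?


Given: task space dimension = 2, joints = 14
Jacobian is a 2 x 14 matrix
Total entries = rows * columns
Total = 2 * 14
Total = 28

28


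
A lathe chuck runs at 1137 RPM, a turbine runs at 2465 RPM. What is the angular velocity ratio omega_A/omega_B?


Given: RPM_A = 1137, RPM_B = 2465
omega = 2*pi*RPM/60, so omega_A/omega_B = RPM_A / RPM_B
omega_A/omega_B = 1137 / 2465
omega_A/omega_B = 1137/2465

1137/2465


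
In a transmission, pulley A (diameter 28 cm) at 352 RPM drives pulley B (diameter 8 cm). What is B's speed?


Given: D1 = 28 cm, w1 = 352 RPM, D2 = 8 cm
Using D1*w1 = D2*w2
w2 = D1*w1 / D2
w2 = 28*352 / 8
w2 = 9856 / 8
w2 = 1232 RPM

1232 RPM


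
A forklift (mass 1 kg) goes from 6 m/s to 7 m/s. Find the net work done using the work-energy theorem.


Given: m = 1 kg, v0 = 6 m/s, v = 7 m/s
Using W = (1/2)*m*(v^2 - v0^2)
v^2 = 7^2 = 49
v0^2 = 6^2 = 36
v^2 - v0^2 = 49 - 36 = 13
W = (1/2)*1*13 = 13/2 J

13/2 J


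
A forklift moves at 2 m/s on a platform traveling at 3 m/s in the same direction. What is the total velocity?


Given: object velocity = 2 m/s, platform velocity = 3 m/s (same direction)
Using classical velocity addition: v_total = v_object + v_platform
v_total = 2 + 3
v_total = 5 m/s

5 m/s


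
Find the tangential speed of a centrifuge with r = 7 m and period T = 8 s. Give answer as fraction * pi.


Given: radius r = 7 m, period T = 8 s
Using v = 2*pi*r / T
v = 2*pi*7 / 8
v = 14*pi / 8
v = 7/4*pi m/s

7/4*pi m/s


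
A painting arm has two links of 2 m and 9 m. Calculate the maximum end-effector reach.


Given: L1 = 2 m, L2 = 9 m
For a 2-link planar arm, max reach = L1 + L2 (fully extended)
Max reach = 2 + 9
Max reach = 11 m

11 m


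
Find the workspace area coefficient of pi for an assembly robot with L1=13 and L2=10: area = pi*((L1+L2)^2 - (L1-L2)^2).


Given: L1 = 13, L2 = 10
(L1+L2)^2 = (23)^2 = 529
(L1-L2)^2 = (3)^2 = 9
Difference = 529 - 9 = 520
This equals 4*L1*L2 = 4*13*10 = 520
Workspace area = 520*pi

520


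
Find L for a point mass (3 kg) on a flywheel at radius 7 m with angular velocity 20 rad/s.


Given: m = 3 kg, r = 7 m, omega = 20 rad/s
For a point mass: I = m*r^2
I = 3*7^2 = 3*49 = 147
L = I*omega = 147*20
L = 2940 kg*m^2/s

2940 kg*m^2/s


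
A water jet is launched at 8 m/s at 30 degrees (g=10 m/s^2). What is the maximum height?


Given: v0 = 8 m/s, theta = 30 deg, g = 10 m/s^2
sin^2(30) = 1/4
Using H = v0^2 * sin^2(theta) / (2*g)
H = 8^2 * 1/4 / (2*10)
H = 64 * 1/4 / 20
H = 16 / 20
H = 4/5 m

4/5 m


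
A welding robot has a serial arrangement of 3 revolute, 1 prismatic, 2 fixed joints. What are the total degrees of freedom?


Given: serial robot with 3 revolute, 1 prismatic, 2 fixed joints
DOF contribution per joint type: revolute=1, prismatic=1, spherical=3, fixed=0
DOF = 3*1 + 1*1 + 2*0
DOF = 4

4


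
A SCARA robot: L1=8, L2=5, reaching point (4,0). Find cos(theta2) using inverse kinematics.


Given: L1 = 8, L2 = 5, target (x, y) = (4, 0)
Using cos(theta2) = (x^2 + y^2 - L1^2 - L2^2) / (2*L1*L2)
x^2 + y^2 = 4^2 + 0 = 16
L1^2 + L2^2 = 64 + 25 = 89
Numerator = 16 - 89 = -73
Denominator = 2*8*5 = 80
cos(theta2) = -73/80 = -73/80

-73/80


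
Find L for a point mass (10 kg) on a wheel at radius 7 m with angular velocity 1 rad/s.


Given: m = 10 kg, r = 7 m, omega = 1 rad/s
For a point mass: I = m*r^2
I = 10*7^2 = 10*49 = 490
L = I*omega = 490*1
L = 490 kg*m^2/s

490 kg*m^2/s


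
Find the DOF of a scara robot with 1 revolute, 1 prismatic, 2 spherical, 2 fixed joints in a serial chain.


Given: serial robot with 1 revolute, 1 prismatic, 2 spherical, 2 fixed joints
DOF contribution per joint type: revolute=1, prismatic=1, spherical=3, fixed=0
DOF = 1*1 + 1*1 + 2*3 + 2*0
DOF = 8

8


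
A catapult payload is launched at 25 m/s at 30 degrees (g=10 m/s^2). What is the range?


Given: v0 = 25 m/s, theta = 30 deg, g = 10 m/s^2
sin(2*30) = sin(60) = sqrt(3)/2
Using R = v0^2 * sin(2*theta) / g
R = 25^2 * (sqrt(3)/2) / 10
R = 625 * sqrt(3) / 20
R = 125/4*sqrt(3) m

125/4*sqrt(3) m


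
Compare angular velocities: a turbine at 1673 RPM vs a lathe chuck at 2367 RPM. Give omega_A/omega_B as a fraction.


Given: RPM_A = 1673, RPM_B = 2367
omega = 2*pi*RPM/60, so omega_A/omega_B = RPM_A / RPM_B
omega_A/omega_B = 1673 / 2367
omega_A/omega_B = 1673/2367

1673/2367


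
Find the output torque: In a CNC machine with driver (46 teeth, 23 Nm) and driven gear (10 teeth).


Given: N1 = 46, N2 = 10, T1 = 23 Nm
Using T2/T1 = N2/N1
T2 = T1 * N2 / N1
T2 = 23 * 10 / 46
T2 = 230 / 46
T2 = 5 Nm

5 Nm


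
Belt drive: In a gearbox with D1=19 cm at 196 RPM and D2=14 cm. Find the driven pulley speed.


Given: D1 = 19 cm, w1 = 196 RPM, D2 = 14 cm
Using D1*w1 = D2*w2
w2 = D1*w1 / D2
w2 = 19*196 / 14
w2 = 3724 / 14
w2 = 266 RPM

266 RPM


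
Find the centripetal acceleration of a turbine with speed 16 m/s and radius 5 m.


Given: v = 16 m/s, r = 5 m
Using a_c = v^2 / r
a_c = 16^2 / 5
a_c = 256 / 5
a_c = 256/5 m/s^2

256/5 m/s^2


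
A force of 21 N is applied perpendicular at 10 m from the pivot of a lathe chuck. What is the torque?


Given: F = 21 N, r = 10 m, angle = 90 deg (perpendicular)
Using tau = F * r * sin(90)
sin(90) = 1
tau = 21 * 10 * 1
tau = 210 Nm

210 Nm


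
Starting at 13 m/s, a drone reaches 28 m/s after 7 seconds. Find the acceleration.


Given: initial velocity v0 = 13 m/s, final velocity v = 28 m/s, time t = 7 s
Using a = (v - v0) / t
a = (28 - 13) / 7
a = 15 / 7
a = 15/7 m/s^2

15/7 m/s^2


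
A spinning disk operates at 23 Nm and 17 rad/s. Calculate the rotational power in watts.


Given: tau = 23 Nm, omega = 17 rad/s
Using P = tau * omega
P = 23 * 17
P = 391 W

391 W


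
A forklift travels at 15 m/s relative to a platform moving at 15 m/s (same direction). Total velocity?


Given: object velocity = 15 m/s, platform velocity = 15 m/s (same direction)
Using classical velocity addition: v_total = v_object + v_platform
v_total = 15 + 15
v_total = 30 m/s

30 m/s


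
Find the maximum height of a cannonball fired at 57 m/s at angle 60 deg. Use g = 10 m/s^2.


Given: v0 = 57 m/s, theta = 60 deg, g = 10 m/s^2
sin^2(60) = 3/4
Using H = v0^2 * sin^2(theta) / (2*g)
H = 57^2 * 3/4 / (2*10)
H = 3249 * 3/4 / 20
H = 9747/4 / 20
H = 9747/80 m

9747/80 m


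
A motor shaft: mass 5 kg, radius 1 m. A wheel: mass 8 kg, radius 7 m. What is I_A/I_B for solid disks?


Given: M1=5 kg, R1=1 m, M2=8 kg, R2=7 m
For a disk: I = (1/2)*M*R^2, so I_A/I_B = (M1*R1^2)/(M2*R2^2)
M1*R1^2 = 5*1 = 5
M2*R2^2 = 8*49 = 392
I_A/I_B = 5/392 = 5/392

5/392


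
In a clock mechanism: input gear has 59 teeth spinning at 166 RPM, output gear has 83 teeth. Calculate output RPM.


Given: N1 = 59 teeth, w1 = 166 RPM, N2 = 83 teeth
Using N1*w1 = N2*w2
w2 = N1*w1 / N2
w2 = 59*166 / 83
w2 = 9794 / 83
w2 = 118 RPM

118 RPM


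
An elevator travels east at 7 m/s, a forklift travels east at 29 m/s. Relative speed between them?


Given: v_A = 7 m/s east, v_B = 29 m/s east
Both move in the same direction; relative speed = |v_A - v_B|
|7 - 29| = |-22|
= 22 m/s

22 m/s


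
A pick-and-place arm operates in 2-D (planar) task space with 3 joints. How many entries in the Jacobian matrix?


Given: task space dimension = 2, joints = 3
Jacobian is a 2 x 3 matrix
Total entries = rows * columns
Total = 2 * 3
Total = 6

6


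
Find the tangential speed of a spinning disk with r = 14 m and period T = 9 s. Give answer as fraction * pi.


Given: radius r = 14 m, period T = 9 s
Using v = 2*pi*r / T
v = 2*pi*14 / 9
v = 28*pi / 9
v = 28/9*pi m/s

28/9*pi m/s


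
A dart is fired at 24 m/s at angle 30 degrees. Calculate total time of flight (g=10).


Given: v0 = 24 m/s, theta = 30 deg, g = 10 m/s^2
sin(30) = 1/2
Using T = 2*v0*sin(theta) / g
T = 2*24*1/2 / 10
T = 24 / 10
T = 12/5 s

12/5 s


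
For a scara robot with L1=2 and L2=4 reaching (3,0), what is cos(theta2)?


Given: L1 = 2, L2 = 4, target (x, y) = (3, 0)
Using cos(theta2) = (x^2 + y^2 - L1^2 - L2^2) / (2*L1*L2)
x^2 + y^2 = 3^2 + 0 = 9
L1^2 + L2^2 = 4 + 16 = 20
Numerator = 9 - 20 = -11
Denominator = 2*2*4 = 16
cos(theta2) = -11/16 = -11/16

-11/16


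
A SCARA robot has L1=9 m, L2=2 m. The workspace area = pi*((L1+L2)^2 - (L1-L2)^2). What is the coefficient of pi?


Given: L1 = 9, L2 = 2
(L1+L2)^2 = (11)^2 = 121
(L1-L2)^2 = (7)^2 = 49
Difference = 121 - 49 = 72
This equals 4*L1*L2 = 4*9*2 = 72
Workspace area = 72*pi

72


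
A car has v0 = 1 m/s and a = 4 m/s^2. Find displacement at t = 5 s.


Given: v0 = 1 m/s, a = 4 m/s^2, t = 5 s
Using s = v0*t + (1/2)*a*t^2
s = 1*5 + (1/2)*4*5^2
s = 5 + (1/2)*100
s = 5 + 50
s = 55

55 m


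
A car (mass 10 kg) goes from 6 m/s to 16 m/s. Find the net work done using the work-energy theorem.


Given: m = 10 kg, v0 = 6 m/s, v = 16 m/s
Using W = (1/2)*m*(v^2 - v0^2)
v^2 = 16^2 = 256
v0^2 = 6^2 = 36
v^2 - v0^2 = 256 - 36 = 220
W = (1/2)*10*220 = 1100 J

1100 J


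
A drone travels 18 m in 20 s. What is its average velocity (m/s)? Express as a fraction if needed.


Given: distance d = 18 m, time t = 20 s
Using v = d / t
v = 18 / 20
v = 9/10 m/s

9/10 m/s


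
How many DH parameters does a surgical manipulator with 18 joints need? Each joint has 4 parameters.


Given: 18 joints, 4 DH parameters per joint (d, theta, a, alpha)
Total DH parameters = number_of_joints * 4
Total = 18 * 4
Total = 72

72


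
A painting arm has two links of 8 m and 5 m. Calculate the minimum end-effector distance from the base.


Given: L1 = 8 m, L2 = 5 m
For a 2-link planar arm, min reach = |L1 - L2| (second link folded back)
Min reach = |8 - 5|
Min reach = 3 m

3 m


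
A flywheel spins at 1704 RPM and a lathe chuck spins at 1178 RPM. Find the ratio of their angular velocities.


Given: RPM_A = 1704, RPM_B = 1178
omega = 2*pi*RPM/60, so omega_A/omega_B = RPM_A / RPM_B
omega_A/omega_B = 1704 / 1178
omega_A/omega_B = 852/589

852/589


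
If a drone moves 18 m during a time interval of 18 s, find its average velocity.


Given: distance d = 18 m, time t = 18 s
Using v = d / t
v = 18 / 18
v = 1 m/s

1 m/s


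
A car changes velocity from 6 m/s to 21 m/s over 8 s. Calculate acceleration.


Given: initial velocity v0 = 6 m/s, final velocity v = 21 m/s, time t = 8 s
Using a = (v - v0) / t
a = (21 - 6) / 8
a = 15 / 8
a = 15/8 m/s^2

15/8 m/s^2


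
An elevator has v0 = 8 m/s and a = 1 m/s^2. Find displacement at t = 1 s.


Given: v0 = 8 m/s, a = 1 m/s^2, t = 1 s
Using s = v0*t + (1/2)*a*t^2
s = 8*1 + (1/2)*1*1^2
s = 8 + (1/2)*1
s = 8 + 1/2
s = 17/2

17/2 m


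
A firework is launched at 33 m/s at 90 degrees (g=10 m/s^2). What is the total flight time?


Given: v0 = 33 m/s, theta = 90 deg, g = 10 m/s^2
sin(90) = 1
Using T = 2*v0*sin(theta) / g
T = 2*33*1 / 10
T = 66 / 10
T = 33/5 s

33/5 s


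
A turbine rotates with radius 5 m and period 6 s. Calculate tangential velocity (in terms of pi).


Given: radius r = 5 m, period T = 6 s
Using v = 2*pi*r / T
v = 2*pi*5 / 6
v = 10*pi / 6
v = 5/3*pi m/s

5/3*pi m/s


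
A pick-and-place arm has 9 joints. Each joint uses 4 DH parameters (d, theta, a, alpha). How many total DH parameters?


Given: 9 joints, 4 DH parameters per joint (d, theta, a, alpha)
Total DH parameters = number_of_joints * 4
Total = 9 * 4
Total = 36

36


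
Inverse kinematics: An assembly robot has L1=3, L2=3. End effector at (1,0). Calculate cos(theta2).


Given: L1 = 3, L2 = 3, target (x, y) = (1, 0)
Using cos(theta2) = (x^2 + y^2 - L1^2 - L2^2) / (2*L1*L2)
x^2 + y^2 = 1^2 + 0 = 1
L1^2 + L2^2 = 9 + 9 = 18
Numerator = 1 - 18 = -17
Denominator = 2*3*3 = 18
cos(theta2) = -17/18 = -17/18

-17/18


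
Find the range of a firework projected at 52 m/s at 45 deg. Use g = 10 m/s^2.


Given: v0 = 52 m/s, theta = 45 deg, g = 10 m/s^2
sin(2*45) = sin(90) = 1
Using R = v0^2 * sin(2*theta) / g
R = 52^2 * 1 / 10
R = 2704 / 10
R = 1352/5 m

1352/5 m


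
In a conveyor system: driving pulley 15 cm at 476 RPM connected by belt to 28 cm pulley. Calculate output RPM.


Given: D1 = 15 cm, w1 = 476 RPM, D2 = 28 cm
Using D1*w1 = D2*w2
w2 = D1*w1 / D2
w2 = 15*476 / 28
w2 = 7140 / 28
w2 = 255 RPM

255 RPM


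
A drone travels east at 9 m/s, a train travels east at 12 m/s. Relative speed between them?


Given: v_A = 9 m/s east, v_B = 12 m/s east
Both move in the same direction; relative speed = |v_A - v_B|
|9 - 12| = |-3|
= 3 m/s

3 m/s


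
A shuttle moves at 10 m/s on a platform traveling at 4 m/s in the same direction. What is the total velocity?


Given: object velocity = 10 m/s, platform velocity = 4 m/s (same direction)
Using classical velocity addition: v_total = v_object + v_platform
v_total = 10 + 4
v_total = 14 m/s

14 m/s


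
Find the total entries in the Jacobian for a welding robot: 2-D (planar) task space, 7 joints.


Given: task space dimension = 2, joints = 7
Jacobian is a 2 x 7 matrix
Total entries = rows * columns
Total = 2 * 7
Total = 14

14


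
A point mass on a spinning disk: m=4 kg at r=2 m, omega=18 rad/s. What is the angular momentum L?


Given: m = 4 kg, r = 2 m, omega = 18 rad/s
For a point mass: I = m*r^2
I = 4*2^2 = 4*4 = 16
L = I*omega = 16*18
L = 288 kg*m^2/s

288 kg*m^2/s


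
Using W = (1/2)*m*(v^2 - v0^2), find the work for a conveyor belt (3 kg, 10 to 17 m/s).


Given: m = 3 kg, v0 = 10 m/s, v = 17 m/s
Using W = (1/2)*m*(v^2 - v0^2)
v^2 = 17^2 = 289
v0^2 = 10^2 = 100
v^2 - v0^2 = 289 - 100 = 189
W = (1/2)*3*189 = 567/2 J

567/2 J


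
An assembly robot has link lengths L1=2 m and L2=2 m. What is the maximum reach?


Given: L1 = 2 m, L2 = 2 m
For a 2-link planar arm, max reach = L1 + L2 (fully extended)
Max reach = 2 + 2
Max reach = 4 m

4 m


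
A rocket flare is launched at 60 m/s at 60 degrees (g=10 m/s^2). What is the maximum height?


Given: v0 = 60 m/s, theta = 60 deg, g = 10 m/s^2
sin^2(60) = 3/4
Using H = v0^2 * sin^2(theta) / (2*g)
H = 60^2 * 3/4 / (2*10)
H = 3600 * 3/4 / 20
H = 2700 / 20
H = 135 m

135 m


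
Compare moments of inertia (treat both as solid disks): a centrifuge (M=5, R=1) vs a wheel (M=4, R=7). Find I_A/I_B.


Given: M1=5 kg, R1=1 m, M2=4 kg, R2=7 m
For a disk: I = (1/2)*M*R^2, so I_A/I_B = (M1*R1^2)/(M2*R2^2)
M1*R1^2 = 5*1 = 5
M2*R2^2 = 4*49 = 196
I_A/I_B = 5/196 = 5/196

5/196


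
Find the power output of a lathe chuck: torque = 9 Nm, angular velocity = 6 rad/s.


Given: tau = 9 Nm, omega = 6 rad/s
Using P = tau * omega
P = 9 * 6
P = 54 W

54 W


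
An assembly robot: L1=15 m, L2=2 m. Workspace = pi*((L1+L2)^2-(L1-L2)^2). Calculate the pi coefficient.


Given: L1 = 15, L2 = 2
(L1+L2)^2 = (17)^2 = 289
(L1-L2)^2 = (13)^2 = 169
Difference = 289 - 169 = 120
This equals 4*L1*L2 = 4*15*2 = 120
Workspace area = 120*pi

120


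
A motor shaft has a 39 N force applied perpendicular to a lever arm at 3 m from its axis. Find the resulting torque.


Given: F = 39 N, r = 3 m, angle = 90 deg (perpendicular)
Using tau = F * r * sin(90)
sin(90) = 1
tau = 39 * 3 * 1
tau = 117 Nm

117 Nm


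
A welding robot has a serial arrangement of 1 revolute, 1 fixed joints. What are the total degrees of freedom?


Given: serial robot with 1 revolute, 1 fixed joints
DOF contribution per joint type: revolute=1, prismatic=1, spherical=3, fixed=0
DOF = 1*1 + 1*0
DOF = 1

1


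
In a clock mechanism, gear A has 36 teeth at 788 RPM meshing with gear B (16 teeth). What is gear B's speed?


Given: N1 = 36 teeth, w1 = 788 RPM, N2 = 16 teeth
Using N1*w1 = N2*w2
w2 = N1*w1 / N2
w2 = 36*788 / 16
w2 = 28368 / 16
w2 = 1773 RPM

1773 RPM


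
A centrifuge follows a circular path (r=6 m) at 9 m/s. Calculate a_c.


Given: v = 9 m/s, r = 6 m
Using a_c = v^2 / r
a_c = 9^2 / 6
a_c = 81 / 6
a_c = 27/2 m/s^2

27/2 m/s^2


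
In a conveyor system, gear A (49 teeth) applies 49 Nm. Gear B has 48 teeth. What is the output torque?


Given: N1 = 49, N2 = 48, T1 = 49 Nm
Using T2/T1 = N2/N1
T2 = T1 * N2 / N1
T2 = 49 * 48 / 49
T2 = 2352 / 49
T2 = 48 Nm

48 Nm


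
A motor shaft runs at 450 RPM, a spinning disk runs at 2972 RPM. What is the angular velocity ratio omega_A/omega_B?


Given: RPM_A = 450, RPM_B = 2972
omega = 2*pi*RPM/60, so omega_A/omega_B = RPM_A / RPM_B
omega_A/omega_B = 450 / 2972
omega_A/omega_B = 225/1486

225/1486


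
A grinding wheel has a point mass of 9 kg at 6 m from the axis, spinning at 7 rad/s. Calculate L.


Given: m = 9 kg, r = 6 m, omega = 7 rad/s
For a point mass: I = m*r^2
I = 9*6^2 = 9*36 = 324
L = I*omega = 324*7
L = 2268 kg*m^2/s

2268 kg*m^2/s


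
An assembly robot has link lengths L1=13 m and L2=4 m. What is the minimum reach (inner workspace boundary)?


Given: L1 = 13 m, L2 = 4 m
For a 2-link planar arm, min reach = |L1 - L2| (second link folded back)
Min reach = |13 - 4|
Min reach = 9 m

9 m


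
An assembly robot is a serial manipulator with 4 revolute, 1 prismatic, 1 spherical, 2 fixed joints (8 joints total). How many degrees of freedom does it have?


Given: serial robot with 4 revolute, 1 prismatic, 1 spherical, 2 fixed joints
DOF contribution per joint type: revolute=1, prismatic=1, spherical=3, fixed=0
DOF = 4*1 + 1*1 + 1*3 + 2*0
DOF = 8

8


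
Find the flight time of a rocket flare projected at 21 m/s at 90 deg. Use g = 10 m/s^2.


Given: v0 = 21 m/s, theta = 90 deg, g = 10 m/s^2
sin(90) = 1
Using T = 2*v0*sin(theta) / g
T = 2*21*1 / 10
T = 42 / 10
T = 21/5 s

21/5 s


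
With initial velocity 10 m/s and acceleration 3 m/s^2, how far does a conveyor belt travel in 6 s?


Given: v0 = 10 m/s, a = 3 m/s^2, t = 6 s
Using s = v0*t + (1/2)*a*t^2
s = 10*6 + (1/2)*3*6^2
s = 60 + (1/2)*108
s = 60 + 54
s = 114

114 m


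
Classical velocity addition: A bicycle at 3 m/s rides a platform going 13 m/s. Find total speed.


Given: object velocity = 3 m/s, platform velocity = 13 m/s (same direction)
Using classical velocity addition: v_total = v_object + v_platform
v_total = 3 + 13
v_total = 16 m/s

16 m/s


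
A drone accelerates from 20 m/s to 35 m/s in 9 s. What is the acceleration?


Given: initial velocity v0 = 20 m/s, final velocity v = 35 m/s, time t = 9 s
Using a = (v - v0) / t
a = (35 - 20) / 9
a = 15 / 9
a = 5/3 m/s^2

5/3 m/s^2


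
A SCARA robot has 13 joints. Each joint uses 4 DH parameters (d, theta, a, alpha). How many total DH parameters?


Given: 13 joints, 4 DH parameters per joint (d, theta, a, alpha)
Total DH parameters = number_of_joints * 4
Total = 13 * 4
Total = 52

52


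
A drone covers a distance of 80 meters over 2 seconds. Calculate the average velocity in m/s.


Given: distance d = 80 m, time t = 2 s
Using v = d / t
v = 80 / 2
v = 40 m/s

40 m/s


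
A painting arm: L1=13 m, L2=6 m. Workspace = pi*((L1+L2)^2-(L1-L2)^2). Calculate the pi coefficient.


Given: L1 = 13, L2 = 6
(L1+L2)^2 = (19)^2 = 361
(L1-L2)^2 = (7)^2 = 49
Difference = 361 - 49 = 312
This equals 4*L1*L2 = 4*13*6 = 312
Workspace area = 312*pi

312


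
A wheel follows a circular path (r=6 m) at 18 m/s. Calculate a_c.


Given: v = 18 m/s, r = 6 m
Using a_c = v^2 / r
a_c = 18^2 / 6
a_c = 324 / 6
a_c = 54 m/s^2

54 m/s^2


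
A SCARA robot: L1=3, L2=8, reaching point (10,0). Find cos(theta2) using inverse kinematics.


Given: L1 = 3, L2 = 8, target (x, y) = (10, 0)
Using cos(theta2) = (x^2 + y^2 - L1^2 - L2^2) / (2*L1*L2)
x^2 + y^2 = 10^2 + 0 = 100
L1^2 + L2^2 = 9 + 64 = 73
Numerator = 100 - 73 = 27
Denominator = 2*3*8 = 48
cos(theta2) = 27/48 = 9/16

9/16
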